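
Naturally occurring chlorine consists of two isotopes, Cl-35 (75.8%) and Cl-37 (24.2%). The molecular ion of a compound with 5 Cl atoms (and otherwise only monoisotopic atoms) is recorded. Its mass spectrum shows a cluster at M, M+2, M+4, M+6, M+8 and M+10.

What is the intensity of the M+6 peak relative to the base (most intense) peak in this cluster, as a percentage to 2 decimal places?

(0.758 + 0.242)^5 gives M 0.2502, M+2 0.3994, M+4 0.2551, M+6 0.0814, M+8 0.0130, M+10 0.0008; the largest is M+2.
P(M+2) = C(5,1) × 0.758^4 × 0.242^1 = 5 × 0.33012379 × 0.2420 = 0.399450 (base)
P(M+6) = C(5,3) × 0.758^2 × 0.242^3 = 10 × 0.574564 × 0.01417249 = 0.081430
Relative intensity = 0.081430 / 0.399450 × 100 = 20.39

20.39%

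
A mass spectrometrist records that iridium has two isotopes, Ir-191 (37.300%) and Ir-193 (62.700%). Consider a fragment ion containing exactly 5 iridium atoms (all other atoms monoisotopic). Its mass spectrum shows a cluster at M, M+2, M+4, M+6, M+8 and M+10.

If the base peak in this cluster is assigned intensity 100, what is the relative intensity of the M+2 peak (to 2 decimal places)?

17.70

(0.37300 + 0.62700)^5 gives M 0.0072, M+2 0.0607, M+4 0.2040, M+6 0.3429, M+8 0.2882, M+10 0.0969; the largest is M+6.
P(M+6) = C(5,3) × 0.37300^2 × 0.62700^3 = 10 × 0.139129 × 0.24649188 = 0.342942 (base)
P(M+2) = C(5,1) × 0.37300^4 × 0.62700^1 = 5 × 0.01935688 × 0.6270 = 0.060684
Relative intensity = 0.060684 / 0.342942 × 100 = 17.70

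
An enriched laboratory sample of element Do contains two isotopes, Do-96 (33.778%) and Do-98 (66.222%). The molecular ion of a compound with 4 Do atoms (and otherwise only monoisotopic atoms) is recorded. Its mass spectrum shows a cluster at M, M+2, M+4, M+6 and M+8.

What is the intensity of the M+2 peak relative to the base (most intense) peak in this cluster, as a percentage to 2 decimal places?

(0.33778 + 0.66222)^4 gives M 0.0130, M+2 0.1021, M+4 0.3002, M+6 0.3924, M+8 0.1923; the largest is M+6.
P(M+6) = C(4,3) × 0.33778^1 × 0.66222^3 = 4 × 0.33778 × 0.29040687 = 0.392375 (base)
P(M+2) = C(4,1) × 0.33778^3 × 0.66222^1 = 4 × 0.03853912 × 0.66222 = 0.102086
Relative intensity = 0.102086 / 0.392375 × 100 = 26.02

26.02%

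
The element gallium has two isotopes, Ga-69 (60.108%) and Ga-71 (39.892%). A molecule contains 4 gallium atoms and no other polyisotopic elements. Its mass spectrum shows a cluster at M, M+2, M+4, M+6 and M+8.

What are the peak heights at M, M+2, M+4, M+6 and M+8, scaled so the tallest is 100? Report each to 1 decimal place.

Expanding (0.60108 + 0.39892)^4:
P(M) = 0.60108^4 = 0.130536
P(M+2) = 4 × 0.60108^3 × 0.39892^1 = 0.346531
P(M+4) = 6 × 0.60108^2 × 0.39892^2 = 0.344975
P(M+6) = 4 × 0.60108^1 × 0.39892^3 = 0.152633
P(M+8) = 0.39892^4 = 0.025325
The M+2 peak is largest (0.346531); scaling to 100 gives 37.7 : 100.0 : 99.6 : 44.0 : 7.3.

37.7 : 100.0 : 99.6 : 44.0 : 7.3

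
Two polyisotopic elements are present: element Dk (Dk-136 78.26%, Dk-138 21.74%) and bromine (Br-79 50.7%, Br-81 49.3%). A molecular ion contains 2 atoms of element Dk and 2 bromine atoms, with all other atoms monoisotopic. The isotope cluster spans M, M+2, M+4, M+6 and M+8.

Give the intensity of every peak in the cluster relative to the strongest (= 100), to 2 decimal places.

39.99 : 100.00 : 84.12 : 27.01 : 2.92

Element Dk pattern (n=2): 0.61246276 : 0.34027448 : 0.04726276
Bromine pattern (n=2): 0.257049 : 0.499902 : 0.243049
Convolve the two distributions (both contribute in 2-u steps):
  M: 0.61246276×0.257049 = 0.157433
  M+2: 0.61246276×0.499902 + 0.34027448×0.257049 = 0.393639
  M+4: 0.61246276×0.243049 + 0.34027448×0.499902 + 0.04726276×0.257049 = 0.331111
  M+6: 0.34027448×0.243049 + 0.04726276×0.499902 = 0.106330
  M+8: 0.04726276×0.243049 = 0.011487
Scale to base peak (0.393639) = 100: 39.99 : 100.00 : 84.12 : 27.01 : 2.92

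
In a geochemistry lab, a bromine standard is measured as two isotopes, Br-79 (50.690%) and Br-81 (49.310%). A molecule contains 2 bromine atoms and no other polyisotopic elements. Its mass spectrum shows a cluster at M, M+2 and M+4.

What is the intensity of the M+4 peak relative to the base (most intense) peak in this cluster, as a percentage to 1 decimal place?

48.6%

Binomial terms of (0.50690 + 0.49310)^2: M 0.2569, M+2 0.4999, M+4 0.2431 → M+2 is the base peak.
P(M+2) = C(2,1) × 0.50690^1 × 0.49310^1 = 2 × 0.5069 × 0.4931 = 0.499905 (base)
P(M+4) = C(2,2) × 0.50690^0 × 0.49310^2 = 1 × 1.0000 × 0.24314761 = 0.243148
Relative intensity = 0.243148 / 0.499905 × 100 = 48.6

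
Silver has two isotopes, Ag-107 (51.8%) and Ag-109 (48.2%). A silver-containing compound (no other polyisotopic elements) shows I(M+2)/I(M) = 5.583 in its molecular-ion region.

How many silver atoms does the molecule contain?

6

The M+2/M ratio from n Ag atoms is n · q/p = n · 0.482/0.518.
n = 5.583 × 0.518/0.482 = 6.00 ≈ 6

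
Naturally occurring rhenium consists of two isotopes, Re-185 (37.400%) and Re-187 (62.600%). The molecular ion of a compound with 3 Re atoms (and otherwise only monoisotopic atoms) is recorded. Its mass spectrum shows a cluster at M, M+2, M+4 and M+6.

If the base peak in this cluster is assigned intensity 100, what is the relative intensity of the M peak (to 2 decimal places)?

(0.37400 + 0.62600)^3 gives M 0.0523, M+2 0.2627, M+4 0.4397, M+6 0.2453; the largest is M+4.
P(M+4) = C(3,2) × 0.37400^1 × 0.62600^2 = 3 × 0.3740 × 0.391876 = 0.439685 (base)
P(M) = C(3,0) × 0.37400^3 × 0.62600^0 = 1 × 0.05231362 × 1.0000 = 0.052314
Relative intensity = 0.052314 / 0.439685 × 100 = 11.90

11.90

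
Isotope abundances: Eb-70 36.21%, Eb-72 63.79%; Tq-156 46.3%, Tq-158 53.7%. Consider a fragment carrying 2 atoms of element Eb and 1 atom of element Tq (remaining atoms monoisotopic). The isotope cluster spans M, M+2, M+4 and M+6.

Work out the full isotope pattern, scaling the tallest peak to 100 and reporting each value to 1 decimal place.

Element Eb pattern (n=2): 0.13111641 : 0.46196718 : 0.40691641
Element Tq pattern (n=1): 0.4630 : 0.5370
Convolve the two distributions (both contribute in 2-u steps):
  M: 0.13111641×0.4630 = 0.060707
  M+2: 0.13111641×0.5370 + 0.46196718×0.4630 = 0.284300
  M+4: 0.46196718×0.5370 + 0.40691641×0.4630 = 0.436479
  M+6: 0.40691641×0.5370 = 0.218514
Scale to base peak (0.436479) = 100: 13.9 : 65.1 : 100.0 : 50.1

13.9 : 65.1 : 100.0 : 50.1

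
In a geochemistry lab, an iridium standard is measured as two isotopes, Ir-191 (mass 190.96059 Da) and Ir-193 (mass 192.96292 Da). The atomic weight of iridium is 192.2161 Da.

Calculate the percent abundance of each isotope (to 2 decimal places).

Ir-191: 37.30%, Ir-193: 62.70%

With x = fraction of Ir-191 (so Ir-193 is 1 − x):
190.96059·x + 192.96292·(1 − x) = 192.2161
(190.96059 − 192.96292)·x = 192.2161 − 192.96292
x = -0.74682 / -2.00233 = 0.37298 → 37.30% Ir-191, 62.70% Ir-193.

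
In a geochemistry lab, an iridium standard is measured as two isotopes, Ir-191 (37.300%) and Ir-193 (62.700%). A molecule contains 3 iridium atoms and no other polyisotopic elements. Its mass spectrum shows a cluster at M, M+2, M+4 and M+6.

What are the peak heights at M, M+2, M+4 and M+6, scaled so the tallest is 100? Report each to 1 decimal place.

The 3 Ir atoms are independent, so intensities follow the terms of (0.37300 + 0.62700)^3.
P(M) = 0.37300^3 = 0.051895
P(M+2) = 3 × 0.37300^2 × 0.62700^1 = 0.261702
P(M+4) = 3 × 0.37300^1 × 0.62700^2 = 0.439911
P(M+6) = 0.62700^3 = 0.246492
The M+4 peak is largest (0.439911); scaling to 100 gives 11.8 : 59.5 : 100.0 : 56.0.

11.8 : 59.5 : 100.0 : 56.0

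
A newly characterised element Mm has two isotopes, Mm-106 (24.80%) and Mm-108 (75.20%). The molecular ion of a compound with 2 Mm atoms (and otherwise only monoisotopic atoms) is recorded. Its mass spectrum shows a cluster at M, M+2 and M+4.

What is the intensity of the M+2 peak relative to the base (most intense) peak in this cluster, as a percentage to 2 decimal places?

65.96%

Term probabilities: M 0.0615, M+2 0.3730, M+4 0.5655. Base peak = M+4.
P(M+4) = C(2,2) × 0.2480^0 × 0.7520^2 = 1 × 1.0000 × 0.565504 = 0.565504 (base)
P(M+2) = C(2,1) × 0.2480^1 × 0.7520^1 = 2 × 0.2480 × 0.7520 = 0.372992
Relative intensity = 0.372992 / 0.565504 × 100 = 65.96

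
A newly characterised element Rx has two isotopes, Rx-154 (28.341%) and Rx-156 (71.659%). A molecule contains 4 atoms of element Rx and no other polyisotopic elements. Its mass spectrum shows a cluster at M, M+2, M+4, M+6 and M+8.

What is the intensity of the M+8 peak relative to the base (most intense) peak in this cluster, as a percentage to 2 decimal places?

Binomial terms of (0.28341 + 0.71659)^4: M 0.0065, M+2 0.0652, M+4 0.2475, M+6 0.4171, M+8 0.2637 → M+6 is the base peak.
P(M+6) = C(4,3) × 0.28341^1 × 0.71659^3 = 4 × 0.28341 × 0.36796985 = 0.417145 (base)
P(M+8) = C(4,4) × 0.28341^0 × 0.71659^4 = 1 × 1.0000 × 0.26368351 = 0.263684
Relative intensity = 0.263684 / 0.417145 × 100 = 63.21

63.21%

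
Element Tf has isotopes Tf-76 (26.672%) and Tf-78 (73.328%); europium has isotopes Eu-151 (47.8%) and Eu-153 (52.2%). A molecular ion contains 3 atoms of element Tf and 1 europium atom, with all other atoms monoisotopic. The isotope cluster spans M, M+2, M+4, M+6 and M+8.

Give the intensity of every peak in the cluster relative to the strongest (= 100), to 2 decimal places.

2.20 : 20.51 : 69.57 : 100.00 : 49.83

Element Tf pattern (n=3): 0.01897434 : 0.15649565 : 0.43024568 : 0.39428433
Europium pattern (n=1): 0.4780 : 0.5220
Convolve the two distributions (both contribute in 2-u steps):
  M: 0.01897434×0.4780 = 0.009070
  M+2: 0.01897434×0.5220 + 0.15649565×0.4780 = 0.084710
  M+4: 0.15649565×0.5220 + 0.43024568×0.4780 = 0.287348
  M+6: 0.43024568×0.5220 + 0.39428433×0.4780 = 0.413056
  M+8: 0.39428433×0.5220 = 0.205816
Scale to base peak (0.413056) = 100: 2.20 : 20.51 : 69.57 : 100.00 : 49.83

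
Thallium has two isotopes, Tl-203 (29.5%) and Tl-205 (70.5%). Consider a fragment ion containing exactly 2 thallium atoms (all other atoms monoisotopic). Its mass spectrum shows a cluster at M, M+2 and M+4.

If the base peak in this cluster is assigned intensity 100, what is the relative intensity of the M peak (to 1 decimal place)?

17.5

(0.295 + 0.705)^2 gives M 0.0870, M+2 0.4160, M+4 0.4970; the largest is M+4.
P(M+4) = C(2,2) × 0.295^0 × 0.705^2 = 1 × 1.0000 × 0.497025 = 0.497025 (base)
P(M) = C(2,0) × 0.295^2 × 0.705^0 = 1 × 0.087025 × 1.0000 = 0.087025
Relative intensity = 0.087025 / 0.497025 × 100 = 17.5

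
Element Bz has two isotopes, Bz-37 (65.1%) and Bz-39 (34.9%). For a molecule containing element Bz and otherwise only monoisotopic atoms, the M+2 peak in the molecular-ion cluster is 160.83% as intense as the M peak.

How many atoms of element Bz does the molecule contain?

With n Bz atoms, P(M+2)/P(M) = C(n,1)·p^(n−1)q / p^n = n·q/p = n · 0.349/0.651.
n = 1.6083 × 0.651/0.349 = 3.00 ≈ 3

3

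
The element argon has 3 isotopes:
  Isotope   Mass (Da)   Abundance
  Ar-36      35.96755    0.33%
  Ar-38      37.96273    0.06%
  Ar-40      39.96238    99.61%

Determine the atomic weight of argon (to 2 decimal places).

Weight each isotope mass by its fractional abundance: 0.0033 × 35.96755 + 0.0006 × 37.96273 + 0.9961 × 39.96238
= 0.118693 + 0.022778 + 39.806527 = 39.947998 Da

39.95 Da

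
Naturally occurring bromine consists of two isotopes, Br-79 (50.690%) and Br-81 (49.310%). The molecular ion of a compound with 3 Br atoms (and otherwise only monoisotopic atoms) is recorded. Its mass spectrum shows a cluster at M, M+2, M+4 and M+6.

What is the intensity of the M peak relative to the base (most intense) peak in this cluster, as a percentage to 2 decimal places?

34.27%

(0.50690 + 0.49310)^3 gives M 0.1302, M+2 0.3801, M+4 0.3698, M+6 0.1199; the largest is M+2.
P(M+2) = C(3,1) × 0.50690^2 × 0.49310^1 = 3 × 0.25694761 × 0.4931 = 0.380103 (base)
P(M) = C(3,0) × 0.50690^3 × 0.49310^0 = 1 × 0.13024674 × 1.0000 = 0.130247
Relative intensity = 0.130247 / 0.380103 × 100 = 34.27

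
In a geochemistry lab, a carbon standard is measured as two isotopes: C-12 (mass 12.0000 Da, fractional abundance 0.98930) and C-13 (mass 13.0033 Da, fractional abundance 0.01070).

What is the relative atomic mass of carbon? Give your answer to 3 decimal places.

The abundance-weighted mean is 0.98930 × 12.0000 + 0.01070 × 13.0033
= 11.87160 + 0.13914 = 12.01074 Da

12.011 Da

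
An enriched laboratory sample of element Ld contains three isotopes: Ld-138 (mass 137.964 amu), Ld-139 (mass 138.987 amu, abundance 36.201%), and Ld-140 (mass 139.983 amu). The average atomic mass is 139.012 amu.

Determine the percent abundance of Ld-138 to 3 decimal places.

The remaining 63.799% is split between Ld-138 (fraction x) and Ld-140 (fraction 0.63799 − x).
Substituting: 137.964x + 139.983(0.63799 − x) = 88.69731613
(137.964 − 139.983)x = -0.61043804  ⇒  x = 0.30235, y = 0.33564
Ld-138: 30.235%, Ld-140: 33.564%.

30.235%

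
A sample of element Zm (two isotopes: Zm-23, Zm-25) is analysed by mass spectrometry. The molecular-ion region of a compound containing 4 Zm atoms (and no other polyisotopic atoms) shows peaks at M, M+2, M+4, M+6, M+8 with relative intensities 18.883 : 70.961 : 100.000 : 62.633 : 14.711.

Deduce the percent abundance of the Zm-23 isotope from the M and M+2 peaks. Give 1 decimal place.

Let p = fractional abundance of Zm-23. I(M+2)/I(M) = [C(4,1)·p^3·(1−p)] / p^4 = 4·(1−p)/p = 70.961/18.883 = 3.7579
(1−p)/p = 3.7579/4 = 0.9395  ⇒  p = 1/(1 + 0.9395) = 0.5156
Zm-23: 51.6%, Zm-25: 48.4%.

51.6%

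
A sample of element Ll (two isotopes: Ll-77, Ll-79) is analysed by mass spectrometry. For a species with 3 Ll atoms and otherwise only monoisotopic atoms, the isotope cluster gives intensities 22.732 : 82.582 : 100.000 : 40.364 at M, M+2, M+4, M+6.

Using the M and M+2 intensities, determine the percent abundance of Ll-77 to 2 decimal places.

45.23%

Write p for the Ll-77 fraction. I(M+2)/I(M) = [C(3,1)·p^2·(1−p)] / p^3 = 3·(1−p)/p = 82.582/22.732 = 3.6329
(1−p)/p = 3.6329/3 = 1.2110  ⇒  p = 1/(1 + 1.2110) = 0.4523
Ll-77: 45.23%, Ll-79: 54.77%.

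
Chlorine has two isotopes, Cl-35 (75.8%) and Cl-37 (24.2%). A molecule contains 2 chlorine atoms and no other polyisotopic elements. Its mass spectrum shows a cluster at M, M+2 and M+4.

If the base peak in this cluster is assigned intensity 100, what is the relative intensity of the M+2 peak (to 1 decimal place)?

63.9

Binomial terms of (0.758 + 0.242)^2: M 0.5746, M+2 0.3669, M+4 0.0586 → M is the base peak.
P(M) = C(2,0) × 0.758^2 × 0.242^0 = 1 × 0.574564 × 1.0000 = 0.574564 (base)
P(M+2) = C(2,1) × 0.758^1 × 0.242^1 = 2 × 0.7580 × 0.2420 = 0.366872
Relative intensity = 0.366872 / 0.574564 × 100 = 63.9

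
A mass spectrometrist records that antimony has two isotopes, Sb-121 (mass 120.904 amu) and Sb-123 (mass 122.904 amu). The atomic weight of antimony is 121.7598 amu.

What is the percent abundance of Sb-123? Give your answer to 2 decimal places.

Let x be the fractional abundance of Sb-121; then Sb-123 has abundance 1 − x.
120.904·x + 122.904·(1 − x) = 121.7598
(120.904 − 122.904)·x = 121.7598 − 122.904
x = -1.1442 / -2.000 = 0.57210 → 57.21% Sb-121, 42.79% Sb-123.

42.79%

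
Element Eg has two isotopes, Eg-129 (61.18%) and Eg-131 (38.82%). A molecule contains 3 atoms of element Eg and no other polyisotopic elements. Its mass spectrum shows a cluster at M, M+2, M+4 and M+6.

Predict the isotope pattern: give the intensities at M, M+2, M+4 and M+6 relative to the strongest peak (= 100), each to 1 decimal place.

52.5 : 100.0 : 63.5 : 13.4

The 3 Eg atoms are independent, so intensities follow the terms of (0.6118 + 0.3882)^3.
P(M) = 0.6118^3 = 0.228996
P(M+2) = 3 × 0.6118^2 × 0.3882^1 = 0.435909
P(M+4) = 3 × 0.6118^1 × 0.3882^2 = 0.276593
P(M+6) = 0.3882^3 = 0.058501
The M+2 peak is largest (0.435909); scaling to 100 gives 52.5 : 100.0 : 63.5 : 13.4.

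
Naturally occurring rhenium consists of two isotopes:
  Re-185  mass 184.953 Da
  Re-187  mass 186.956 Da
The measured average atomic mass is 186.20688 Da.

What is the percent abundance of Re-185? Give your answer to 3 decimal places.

With x = fraction of Re-185 (so Re-187 is 1 − x):
184.953·x + 186.956·(1 − x) = 186.20688
(184.953 − 186.956)·x = 186.20688 − 186.956
x = -0.74912 / -2.003 = 0.37400 → 37.400% Re-185, 62.600% Re-187.

37.400%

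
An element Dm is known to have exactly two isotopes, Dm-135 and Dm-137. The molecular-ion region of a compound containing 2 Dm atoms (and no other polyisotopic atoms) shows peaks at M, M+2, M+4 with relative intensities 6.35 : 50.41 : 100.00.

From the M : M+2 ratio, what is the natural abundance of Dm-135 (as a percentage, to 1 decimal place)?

20.1%

Write p for the Dm-135 fraction. I(M+2)/I(M) = [C(2,1)·p^1·(1−p)] / p^2 = 2·(1−p)/p = 50.41/6.35 = 7.9386
(1−p)/p = 7.9386/2 = 3.9693  ⇒  p = 1/(1 + 3.9693) = 0.2012
Dm-135: 20.1%, Dm-137: 79.9%.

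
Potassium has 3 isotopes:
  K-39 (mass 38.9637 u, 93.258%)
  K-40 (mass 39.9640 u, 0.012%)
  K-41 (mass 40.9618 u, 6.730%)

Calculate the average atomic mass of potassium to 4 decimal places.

The abundance-weighted mean is 0.93258 × 38.9637 + 0.00012 × 39.9640 + 0.06730 × 40.9618
= 36.33677 + 0.00480 + 2.75673 = 39.09830 u

39.0983 u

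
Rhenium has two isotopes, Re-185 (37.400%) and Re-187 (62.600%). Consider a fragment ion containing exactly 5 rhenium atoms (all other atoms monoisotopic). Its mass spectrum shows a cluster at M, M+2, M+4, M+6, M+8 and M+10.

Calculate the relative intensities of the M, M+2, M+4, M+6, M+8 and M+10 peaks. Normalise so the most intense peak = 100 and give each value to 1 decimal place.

2.1 : 17.8 : 59.7 : 100.0 : 83.7 : 28.0

Each Re atom is independently Re-185 (p = 0.37400) or Re-187 (q = 0.62600); the cluster is the binomial expansion (p + q)^5.
P(M) = 0.37400^5 = 0.007317
P(M+2) = 5 × 0.37400^4 × 0.62600^1 = 0.061239
P(M+4) = 10 × 0.37400^3 × 0.62600^2 = 0.205005
P(M+6) = 10 × 0.37400^2 × 0.62600^3 = 0.343136
P(M+8) = 5 × 0.37400^1 × 0.62600^4 = 0.287170
P(M+10) = 0.62600^5 = 0.096133
The M+6 peak is largest (0.343136); scaling to 100 gives 2.1 : 17.8 : 59.7 : 100.0 : 83.7 : 28.0.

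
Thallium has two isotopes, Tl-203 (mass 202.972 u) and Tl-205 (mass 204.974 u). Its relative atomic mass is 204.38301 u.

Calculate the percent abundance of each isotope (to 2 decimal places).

Tl-203: 29.52%, Tl-205: 70.48%

Writing the weighted mean with unknown fraction x of Tl-203:
202.972·x + 204.974·(1 − x) = 204.38301
(202.972 − 204.974)·x = 204.38301 − 204.974
x = -0.59099 / -2.002 = 0.29520 → 29.52% Tl-203, 70.48% Tl-205.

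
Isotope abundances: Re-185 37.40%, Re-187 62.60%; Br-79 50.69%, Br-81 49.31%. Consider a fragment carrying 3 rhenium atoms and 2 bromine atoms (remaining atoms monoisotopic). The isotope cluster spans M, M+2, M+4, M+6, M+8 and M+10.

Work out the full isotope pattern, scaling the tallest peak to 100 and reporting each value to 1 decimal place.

3.9 : 27.0 : 74.1 : 100.0 : 66.2 : 17.2

Rhenium pattern (n=3): 0.05231362 : 0.26268713 : 0.43968487 : 0.24531438
Bromine pattern (n=2): 0.25694761 : 0.49990478 : 0.24314761
Convolve the two distributions (both contribute in 2-u steps):
  M: 0.05231362×0.25694761 = 0.013442
  M+2: 0.05231362×0.49990478 + 0.26268713×0.25694761 = 0.093649
  M+4: 0.05231362×0.24314761 + 0.26268713×0.49990478 + 0.43968487×0.25694761 = 0.257014
  M+6: 0.26268713×0.24314761 + 0.43968487×0.49990478 + 0.24531438×0.25694761 = 0.346705
  M+8: 0.43968487×0.24314761 + 0.24531438×0.49990478 = 0.229542
  M+10: 0.24531438×0.24314761 = 0.059648
Scale to base peak (0.346705) = 100: 3.9 : 27.0 : 74.1 : 100.0 : 66.2 : 17.2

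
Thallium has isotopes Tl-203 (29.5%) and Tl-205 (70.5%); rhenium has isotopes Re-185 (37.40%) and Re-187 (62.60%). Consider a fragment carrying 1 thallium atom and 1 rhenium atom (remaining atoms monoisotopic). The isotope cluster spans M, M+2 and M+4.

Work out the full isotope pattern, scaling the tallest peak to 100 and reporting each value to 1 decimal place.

Thallium pattern (n=1): 0.2950 : 0.7050
Rhenium pattern (n=1): 0.3740 : 0.6260
Convolve the two distributions (both contribute in 2-u steps):
  M: 0.2950×0.3740 = 0.110330
  M+2: 0.2950×0.6260 + 0.7050×0.3740 = 0.448340
  M+4: 0.7050×0.6260 = 0.441330
Scale to base peak (0.448340) = 100: 24.6 : 100.0 : 98.4

24.6 : 100.0 : 98.4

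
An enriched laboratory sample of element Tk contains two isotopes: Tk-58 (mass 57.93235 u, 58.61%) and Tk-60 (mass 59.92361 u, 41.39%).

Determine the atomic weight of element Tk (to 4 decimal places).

The abundance-weighted mean is 0.5861 × 57.93235 + 0.4139 × 59.92361
= 33.954150 + 24.802382 = 58.756532 u

58.7565 u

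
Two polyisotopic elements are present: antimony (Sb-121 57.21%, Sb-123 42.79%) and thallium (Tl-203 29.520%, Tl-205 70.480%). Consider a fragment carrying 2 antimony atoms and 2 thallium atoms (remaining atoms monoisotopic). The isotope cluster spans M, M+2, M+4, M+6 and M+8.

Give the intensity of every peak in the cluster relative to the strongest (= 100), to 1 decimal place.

Antimony pattern (n=2): 0.32729841 : 0.48960318 : 0.18309841
Thallium pattern (n=2): 0.08714304 : 0.41611392 : 0.49674304
Convolve the two distributions (both contribute in 2-u steps):
  M: 0.32729841×0.08714304 = 0.028522
  M+2: 0.32729841×0.41611392 + 0.48960318×0.08714304 = 0.178859
  M+4: 0.32729841×0.49674304 + 0.48960318×0.41611392 + 0.18309841×0.08714304 = 0.382270
  M+6: 0.48960318×0.49674304 + 0.18309841×0.41611392 = 0.319397
  M+8: 0.18309841×0.49674304 = 0.090953
Scale to base peak (0.382270) = 100: 7.5 : 46.8 : 100.0 : 83.6 : 23.8

7.5 : 46.8 : 100.0 : 83.6 : 23.8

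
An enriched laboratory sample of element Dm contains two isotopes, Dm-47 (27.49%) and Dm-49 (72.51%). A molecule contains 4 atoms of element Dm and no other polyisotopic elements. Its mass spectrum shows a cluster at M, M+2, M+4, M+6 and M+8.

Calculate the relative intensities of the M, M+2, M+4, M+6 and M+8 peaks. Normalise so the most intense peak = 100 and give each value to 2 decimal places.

1.36 : 14.37 : 56.87 : 100.00 : 65.94

The 4 Dm atoms are independent, so intensities follow the terms of (0.2749 + 0.7251)^4.
P(M) = 0.2749^4 = 0.005711
P(M+2) = 4 × 0.2749^3 × 0.7251^1 = 0.060253
P(M+4) = 6 × 0.2749^2 × 0.7251^2 = 0.238395
P(M+6) = 4 × 0.2749^1 × 0.7251^3 = 0.419207
P(M+8) = 0.7251^4 = 0.276434
The M+6 peak is largest (0.419207); scaling to 100 gives 1.36 : 14.37 : 56.87 : 100.00 : 65.94.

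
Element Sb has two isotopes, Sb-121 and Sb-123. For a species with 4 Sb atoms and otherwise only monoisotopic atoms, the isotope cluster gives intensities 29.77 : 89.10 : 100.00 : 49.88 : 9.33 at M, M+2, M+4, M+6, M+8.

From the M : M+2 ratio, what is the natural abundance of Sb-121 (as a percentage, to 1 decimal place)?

Write p for the Sb-121 fraction. I(M+2)/I(M) = [C(4,1)·p^3·(1−p)] / p^4 = 4·(1−p)/p = 89.10/29.77 = 2.9929
(1−p)/p = 2.9929/4 = 0.7482  ⇒  p = 1/(1 + 0.7482) = 0.5720
Sb-121: 57.2%, Sb-123: 42.8%.

57.2%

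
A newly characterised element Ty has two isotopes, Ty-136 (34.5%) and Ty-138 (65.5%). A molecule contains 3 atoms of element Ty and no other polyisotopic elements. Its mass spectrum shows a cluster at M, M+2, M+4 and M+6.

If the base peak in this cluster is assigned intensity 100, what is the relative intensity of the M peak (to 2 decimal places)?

Binomial terms of (0.345 + 0.655)^3: M 0.0411, M+2 0.2339, M+4 0.4440, M+6 0.2810 → M+4 is the base peak.
P(M+4) = C(3,2) × 0.345^1 × 0.655^2 = 3 × 0.3450 × 0.429025 = 0.444041 (base)
P(M) = C(3,0) × 0.345^3 × 0.655^0 = 1 × 0.04106362 × 1.0000 = 0.041064
Relative intensity = 0.041064 / 0.444041 × 100 = 9.25

9.25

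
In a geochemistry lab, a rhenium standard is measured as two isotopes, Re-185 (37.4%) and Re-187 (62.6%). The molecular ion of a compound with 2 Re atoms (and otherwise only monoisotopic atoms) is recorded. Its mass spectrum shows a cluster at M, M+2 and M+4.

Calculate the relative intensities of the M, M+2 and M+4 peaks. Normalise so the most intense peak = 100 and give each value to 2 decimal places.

Expanding (0.374 + 0.626)^2:
P(M) = 0.374^2 = 0.139876
P(M+2) = 2 × 0.374^1 × 0.626^1 = 0.468248
P(M+4) = 0.626^2 = 0.391876
The M+2 peak is largest (0.468248); scaling to 100 gives 29.87 : 100.00 : 83.69.

29.87 : 100.00 : 83.69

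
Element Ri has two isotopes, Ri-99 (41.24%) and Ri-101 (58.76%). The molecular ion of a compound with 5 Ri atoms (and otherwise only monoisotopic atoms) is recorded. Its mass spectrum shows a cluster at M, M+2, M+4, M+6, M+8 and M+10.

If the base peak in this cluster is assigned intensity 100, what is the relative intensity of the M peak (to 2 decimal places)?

Binomial terms of (0.4124 + 0.5876)^5: M 0.0119, M+2 0.0850, M+4 0.2422, M+6 0.3451, M+8 0.2458, M+10 0.0701 → M+6 is the base peak.
P(M+6) = C(5,3) × 0.4124^2 × 0.5876^3 = 10 × 0.17007376 × 0.20288286 = 0.345051 (base)
P(M) = C(5,0) × 0.4124^5 × 0.5876^0 = 1 × 0.0119287 × 1.0000 = 0.011929
Relative intensity = 0.011929 / 0.345051 × 100 = 3.46

3.46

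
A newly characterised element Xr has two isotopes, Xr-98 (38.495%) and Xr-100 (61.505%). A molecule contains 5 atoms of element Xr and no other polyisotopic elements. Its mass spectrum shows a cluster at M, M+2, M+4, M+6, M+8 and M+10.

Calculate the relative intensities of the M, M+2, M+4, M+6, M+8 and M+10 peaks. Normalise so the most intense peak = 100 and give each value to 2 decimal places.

2.45 : 19.59 : 62.59 : 100.00 : 79.89 : 25.53

The 5 Xr atoms are independent, so intensities follow the terms of (0.38495 + 0.61505)^5.
P(M) = 0.38495^5 = 0.008453
P(M+2) = 5 × 0.38495^4 × 0.61505^1 = 0.067530
P(M+4) = 10 × 0.38495^3 × 0.61505^2 = 0.215791
P(M+6) = 10 × 0.38495^2 × 0.61505^3 = 0.344778
P(M+8) = 5 × 0.38495^1 × 0.61505^4 = 0.275433
P(M+10) = 0.61505^5 = 0.088014
The M+6 peak is largest (0.344778); scaling to 100 gives 2.45 : 19.59 : 62.59 : 100.00 : 79.89 : 25.53.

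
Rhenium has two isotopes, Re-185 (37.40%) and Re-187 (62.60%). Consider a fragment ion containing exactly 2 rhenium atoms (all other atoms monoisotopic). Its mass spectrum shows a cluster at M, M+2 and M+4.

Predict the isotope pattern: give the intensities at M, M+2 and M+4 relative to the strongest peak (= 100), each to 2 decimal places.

Each Re atom is independently Re-185 (p = 0.3740) or Re-187 (q = 0.6260); the cluster is the binomial expansion (p + q)^2.
P(M) = 0.3740^2 = 0.139876
P(M+2) = 2 × 0.3740^1 × 0.6260^1 = 0.468248
P(M+4) = 0.6260^2 = 0.391876
The M+2 peak is largest (0.468248); scaling to 100 gives 29.87 : 100.00 : 83.69.

29.87 : 100.00 : 83.69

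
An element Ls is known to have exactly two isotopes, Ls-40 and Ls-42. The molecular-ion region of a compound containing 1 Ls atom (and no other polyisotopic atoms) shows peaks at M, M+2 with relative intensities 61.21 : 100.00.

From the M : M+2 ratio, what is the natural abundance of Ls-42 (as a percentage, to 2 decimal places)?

62.03%

Write p for the Ls-40 fraction. I(M+2)/I(M) = [C(1,1)·p^0·(1−p)] / p^1 = 1·(1−p)/p = 100.00/61.21 = 1.6337
(1−p)/p = 1.6337/1 = 1.6337  ⇒  p = 1/(1 + 1.6337) = 0.3797
Ls-40: 37.97%, Ls-42: 62.03%.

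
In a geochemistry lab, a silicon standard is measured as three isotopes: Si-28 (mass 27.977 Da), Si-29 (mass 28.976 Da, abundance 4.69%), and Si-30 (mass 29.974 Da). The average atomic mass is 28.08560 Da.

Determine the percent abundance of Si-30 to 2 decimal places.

3.09%

Let x and y be the fractions of Si-28 and Si-30. Then x + y = 1 − 0.0469 = 0.9531 and 27.977x + 29.974y = 28.08560 − 0.0469×28.976 = 26.7266256.
Substituting: 27.977x + 29.974(0.9531 − x) = 26.7266256
(27.977 − 29.974)x = -1.8415938  ⇒  x = 0.92218, y = 0.03092
Si-28: 92.22%, Si-30: 3.09%.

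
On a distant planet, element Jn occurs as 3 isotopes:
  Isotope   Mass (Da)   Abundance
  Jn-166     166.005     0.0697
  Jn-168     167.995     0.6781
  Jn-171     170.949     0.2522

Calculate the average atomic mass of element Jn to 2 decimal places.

Ar = Σ fᵢ·mᵢ = 0.0697 × 166.005 + 0.6781 × 167.995 + 0.2522 × 170.949
= 11.5705 + 113.9174 + 43.1133 = 168.6012 Da

168.60 Da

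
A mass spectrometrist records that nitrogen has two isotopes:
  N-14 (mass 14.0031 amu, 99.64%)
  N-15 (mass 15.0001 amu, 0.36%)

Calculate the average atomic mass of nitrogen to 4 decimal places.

14.0067 amu

Ar = Σ fᵢ·mᵢ = 0.9964 × 14.0031 + 0.0036 × 15.0001
= 13.95269 + 0.05400 = 14.00669 amu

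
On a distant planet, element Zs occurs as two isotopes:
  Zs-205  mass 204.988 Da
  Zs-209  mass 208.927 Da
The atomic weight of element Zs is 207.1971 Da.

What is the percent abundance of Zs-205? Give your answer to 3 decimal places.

With x = fraction of Zs-205 (so Zs-209 is 1 − x):
204.988·x + 208.927·(1 − x) = 207.1971
(204.988 − 208.927)·x = 207.1971 − 208.927
x = -1.7299 / -3.939 = 0.43917 → 43.917% Zs-205, 56.083% Zs-209.

43.917%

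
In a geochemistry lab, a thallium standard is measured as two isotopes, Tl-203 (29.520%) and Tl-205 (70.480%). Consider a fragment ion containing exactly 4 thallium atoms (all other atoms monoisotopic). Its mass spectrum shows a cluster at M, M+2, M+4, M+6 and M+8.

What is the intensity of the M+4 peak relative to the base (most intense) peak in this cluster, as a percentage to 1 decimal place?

Term probabilities: M 0.0076, M+2 0.0725, M+4 0.2597, M+6 0.4134, M+8 0.2468. Base peak = M+6.
P(M+6) = C(4,3) × 0.29520^1 × 0.70480^3 = 4 × 0.2952 × 0.35010449 = 0.413403 (base)
P(M+4) = C(4,2) × 0.29520^2 × 0.70480^2 = 6 × 0.08714304 × 0.49674304 = 0.259726
Relative intensity = 0.259726 / 0.413403 × 100 = 62.8

62.8%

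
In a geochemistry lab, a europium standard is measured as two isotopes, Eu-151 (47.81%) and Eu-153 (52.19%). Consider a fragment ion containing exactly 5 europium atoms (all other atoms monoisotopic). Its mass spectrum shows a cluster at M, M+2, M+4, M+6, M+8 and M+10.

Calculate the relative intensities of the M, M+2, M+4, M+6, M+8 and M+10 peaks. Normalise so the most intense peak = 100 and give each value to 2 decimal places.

Expanding (0.4781 + 0.5219)^5:
P(M) = 0.4781^5 = 0.024980
P(M+2) = 5 × 0.4781^4 × 0.5219^1 = 0.136343
P(M+4) = 10 × 0.4781^3 × 0.5219^2 = 0.297667
P(M+6) = 10 × 0.4781^2 × 0.5219^3 = 0.324937
P(M+8) = 5 × 0.4781^1 × 0.5219^4 = 0.177353
P(M+10) = 0.5219^5 = 0.038720
The M+6 peak is largest (0.324937); scaling to 100 gives 7.69 : 41.96 : 91.61 : 100.00 : 54.58 : 11.92.

7.69 : 41.96 : 91.61 : 100.00 : 54.58 : 11.92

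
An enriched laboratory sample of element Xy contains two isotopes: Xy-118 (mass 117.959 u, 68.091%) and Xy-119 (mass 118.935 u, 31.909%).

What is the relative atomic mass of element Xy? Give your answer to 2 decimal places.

Weight each isotope mass by its fractional abundance: 0.68091 × 117.959 + 0.31909 × 118.935
= 80.3195 + 37.9510 = 118.2705 u

118.27 u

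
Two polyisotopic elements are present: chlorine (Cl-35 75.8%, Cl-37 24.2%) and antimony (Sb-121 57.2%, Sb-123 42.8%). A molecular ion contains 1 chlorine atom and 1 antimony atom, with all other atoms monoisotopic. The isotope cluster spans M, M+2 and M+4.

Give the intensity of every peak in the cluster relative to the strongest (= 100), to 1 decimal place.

93.7 : 100.0 : 22.4

Chlorine pattern (n=1): 0.7580 : 0.2420
Antimony pattern (n=1): 0.5720 : 0.4280
Convolve the two distributions (both contribute in 2-u steps):
  M: 0.7580×0.5720 = 0.433576
  M+2: 0.7580×0.4280 + 0.2420×0.5720 = 0.462848
  M+4: 0.2420×0.4280 = 0.103576
Scale to base peak (0.462848) = 100: 93.7 : 100.0 : 22.4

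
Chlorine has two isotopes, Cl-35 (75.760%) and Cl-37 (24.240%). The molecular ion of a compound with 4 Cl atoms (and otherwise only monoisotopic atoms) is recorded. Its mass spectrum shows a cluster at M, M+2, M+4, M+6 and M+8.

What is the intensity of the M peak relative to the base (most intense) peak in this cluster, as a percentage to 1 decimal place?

78.1%

Term probabilities: M 0.3294, M+2 0.4216, M+4 0.2023, M+6 0.0432, M+8 0.0035. Base peak = M+2.
P(M+2) = C(4,1) × 0.75760^3 × 0.24240^1 = 4 × 0.4348304 × 0.2424 = 0.421612 (base)
P(M) = C(4,0) × 0.75760^4 × 0.24240^0 = 1 × 0.32942751 × 1.0000 = 0.329428
Relative intensity = 0.329428 / 0.421612 × 100 = 78.1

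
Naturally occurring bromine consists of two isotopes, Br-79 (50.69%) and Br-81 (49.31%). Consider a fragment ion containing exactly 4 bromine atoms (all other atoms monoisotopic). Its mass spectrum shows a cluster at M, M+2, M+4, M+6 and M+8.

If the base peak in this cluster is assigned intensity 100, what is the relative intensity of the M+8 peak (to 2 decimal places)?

Binomial terms of (0.5069 + 0.4931)^4: M 0.0660, M+2 0.2569, M+4 0.3749, M+6 0.2431, M+8 0.0591 → M+4 is the base peak.
P(M+4) = C(4,2) × 0.5069^2 × 0.4931^2 = 6 × 0.25694761 × 0.24314761 = 0.374857 (base)
P(M+8) = C(4,4) × 0.5069^0 × 0.4931^4 = 1 × 1.0000 × 0.05912076 = 0.059121
Relative intensity = 0.059121 / 0.374857 × 100 = 15.77

15.77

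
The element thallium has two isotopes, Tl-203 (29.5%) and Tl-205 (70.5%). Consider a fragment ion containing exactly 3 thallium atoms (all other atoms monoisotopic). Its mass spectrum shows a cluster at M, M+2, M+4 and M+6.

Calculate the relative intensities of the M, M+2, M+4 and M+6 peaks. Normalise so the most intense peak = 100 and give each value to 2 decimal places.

The 3 Tl atoms are independent, so intensities follow the terms of (0.295 + 0.705)^3.
P(M) = 0.295^3 = 0.025672
P(M+2) = 3 × 0.295^2 × 0.705^1 = 0.184058
P(M+4) = 3 × 0.295^1 × 0.705^2 = 0.439867
P(M+6) = 0.705^3 = 0.350403
The M+4 peak is largest (0.439867); scaling to 100 gives 5.84 : 41.84 : 100.00 : 79.66.

5.84 : 41.84 : 100.00 : 79.66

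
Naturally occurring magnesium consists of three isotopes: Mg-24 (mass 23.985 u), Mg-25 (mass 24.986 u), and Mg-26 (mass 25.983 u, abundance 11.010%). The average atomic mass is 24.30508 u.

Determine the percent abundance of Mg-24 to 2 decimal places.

78.99%

Let x and y be the fractions of Mg-24 and Mg-25. Then x + y = 1 − 0.11010 = 0.88990 and 23.985x + 24.986y = 24.30508 − 0.11010×25.983 = 21.4443517.
Substituting: 23.985x + 24.986(0.88990 − x) = 21.4443517
(23.985 − 24.986)x = -0.7906897  ⇒  x = 0.78990, y = 0.10000
Mg-24: 78.99%, Mg-25: 10.00%.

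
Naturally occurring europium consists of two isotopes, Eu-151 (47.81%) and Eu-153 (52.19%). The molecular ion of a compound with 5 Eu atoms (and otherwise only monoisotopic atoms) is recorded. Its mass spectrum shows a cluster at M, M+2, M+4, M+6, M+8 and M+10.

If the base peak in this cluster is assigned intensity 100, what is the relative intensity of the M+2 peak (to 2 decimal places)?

41.96

Binomial terms of (0.4781 + 0.5219)^5: M 0.0250, M+2 0.1363, M+4 0.2977, M+6 0.3249, M+8 0.1774, M+10 0.0387 → M+6 is the base peak.
P(M+6) = C(5,3) × 0.4781^2 × 0.5219^3 = 10 × 0.22857961 × 0.14215492 = 0.324937 (base)
P(M+2) = C(5,1) × 0.4781^4 × 0.5219^1 = 5 × 0.05224864 × 0.5219 = 0.136343
Relative intensity = 0.136343 / 0.324937 × 100 = 41.96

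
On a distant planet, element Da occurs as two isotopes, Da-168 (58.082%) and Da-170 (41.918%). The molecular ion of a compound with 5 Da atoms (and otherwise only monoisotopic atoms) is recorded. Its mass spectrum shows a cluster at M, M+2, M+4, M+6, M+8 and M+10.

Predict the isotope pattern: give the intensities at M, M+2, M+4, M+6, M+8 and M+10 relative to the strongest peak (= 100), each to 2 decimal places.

19.20 : 69.28 : 100.00 : 72.17 : 26.04 : 3.76

The 5 Da atoms are independent, so intensities follow the terms of (0.58082 + 0.41918)^5.
P(M) = 0.58082^5 = 0.066101
P(M+2) = 5 × 0.58082^4 × 0.41918^1 = 0.238527
P(M+4) = 10 × 0.58082^3 × 0.41918^2 = 0.344291
P(M+6) = 10 × 0.58082^2 × 0.41918^3 = 0.248476
P(M+8) = 5 × 0.58082^1 × 0.41918^4 = 0.089663
P(M+10) = 0.41918^5 = 0.012942
The M+4 peak is largest (0.344291); scaling to 100 gives 19.20 : 69.28 : 100.00 : 72.17 : 26.04 : 3.76.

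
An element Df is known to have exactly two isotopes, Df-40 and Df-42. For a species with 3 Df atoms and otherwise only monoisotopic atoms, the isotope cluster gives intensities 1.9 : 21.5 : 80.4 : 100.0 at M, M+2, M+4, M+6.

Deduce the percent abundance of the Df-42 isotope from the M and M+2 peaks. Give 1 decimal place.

79.0%

Let p = fractional abundance of Df-40. I(M+2)/I(M) = [C(3,1)·p^2·(1−p)] / p^3 = 3·(1−p)/p = 21.5/1.9 = 11.3158
(1−p)/p = 11.3158/3 = 3.7719  ⇒  p = 1/(1 + 3.7719) = 0.2096
Df-40: 21.0%, Df-42: 79.0%.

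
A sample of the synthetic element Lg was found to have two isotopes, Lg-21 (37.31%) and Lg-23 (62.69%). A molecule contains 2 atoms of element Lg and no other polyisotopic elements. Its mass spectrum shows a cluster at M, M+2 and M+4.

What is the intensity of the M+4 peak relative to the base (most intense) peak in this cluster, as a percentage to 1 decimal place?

Term probabilities: M 0.1392, M+2 0.4678, M+4 0.3930. Base peak = M+2.
P(M+2) = C(2,1) × 0.3731^1 × 0.6269^1 = 2 × 0.3731 × 0.6269 = 0.467793 (base)
P(M+4) = C(2,2) × 0.3731^0 × 0.6269^2 = 1 × 1.0000 × 0.39300361 = 0.393004
Relative intensity = 0.393004 / 0.467793 × 100 = 84.0

84.0%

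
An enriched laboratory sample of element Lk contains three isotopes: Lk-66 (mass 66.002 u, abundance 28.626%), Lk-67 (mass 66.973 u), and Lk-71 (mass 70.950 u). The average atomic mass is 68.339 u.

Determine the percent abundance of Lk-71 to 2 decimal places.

41.34%

Let x and y be the fractions of Lk-67 and Lk-71. Then x + y = 1 − 0.28626 = 0.71374 and 66.973x + 70.950y = 68.339 − 0.28626×66.002 = 49.44526748.
Substituting: 66.973x + 70.950(0.71374 − x) = 49.44526748
(66.973 − 70.950)x = -1.19458552  ⇒  x = 0.30037, y = 0.41337
Lk-67: 30.04%, Lk-71: 41.34%.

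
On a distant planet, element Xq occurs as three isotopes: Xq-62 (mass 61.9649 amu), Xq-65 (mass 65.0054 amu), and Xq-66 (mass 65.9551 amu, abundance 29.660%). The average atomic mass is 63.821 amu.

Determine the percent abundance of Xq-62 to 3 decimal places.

The remaining 70.340% is split between Xq-62 (fraction x) and Xq-65 (fraction 0.70340 − x).
Substituting: 61.9649x + 65.0054(0.70340 − x) = 44.25871734
(61.9649 − 65.0054)x = -1.46608102  ⇒  x = 0.48218, y = 0.22122
Xq-62: 48.218%, Xq-65: 22.122%.

48.218%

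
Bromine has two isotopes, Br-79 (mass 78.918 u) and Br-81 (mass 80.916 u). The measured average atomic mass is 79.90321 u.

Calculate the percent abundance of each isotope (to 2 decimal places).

Let x be the fractional abundance of Br-79; then Br-81 has abundance 1 − x.
78.918·x + 80.916·(1 − x) = 79.90321
(78.918 − 80.916)·x = 79.90321 − 80.916
x = -1.01279 / -1.998 = 0.50690 → 50.69% Br-79, 49.31% Br-81.

Br-79: 50.69%, Br-81: 49.31%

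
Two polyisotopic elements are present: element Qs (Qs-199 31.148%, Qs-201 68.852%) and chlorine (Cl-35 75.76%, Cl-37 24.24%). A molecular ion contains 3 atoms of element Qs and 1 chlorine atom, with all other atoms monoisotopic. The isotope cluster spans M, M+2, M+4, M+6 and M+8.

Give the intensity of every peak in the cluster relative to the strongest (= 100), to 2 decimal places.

Element Qs pattern (n=3): 0.03021972 : 0.2004002 : 0.44298043 : 0.32639965
Chlorine pattern (n=1): 0.7576 : 0.2424
Convolve the two distributions (both contribute in 2-u steps):
  M: 0.03021972×0.7576 = 0.022894
  M+2: 0.03021972×0.2424 + 0.2004002×0.7576 = 0.159148
  M+4: 0.2004002×0.2424 + 0.44298043×0.7576 = 0.384179
  M+6: 0.44298043×0.2424 + 0.32639965×0.7576 = 0.354659
  M+8: 0.32639965×0.2424 = 0.079119
Scale to base peak (0.384179) = 100: 5.96 : 41.43 : 100.00 : 92.32 : 20.59

5.96 : 41.43 : 100.00 : 92.32 : 20.59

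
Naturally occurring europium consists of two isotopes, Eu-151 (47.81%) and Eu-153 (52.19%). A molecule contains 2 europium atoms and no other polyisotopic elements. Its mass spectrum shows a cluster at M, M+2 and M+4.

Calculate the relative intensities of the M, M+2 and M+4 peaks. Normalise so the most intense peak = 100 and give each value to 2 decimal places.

45.80 : 100.00 : 54.58

Each Eu atom is independently Eu-151 (p = 0.4781) or Eu-153 (q = 0.5219); the cluster is the binomial expansion (p + q)^2.
P(M) = 0.4781^2 = 0.228580
P(M+2) = 2 × 0.4781^1 × 0.5219^1 = 0.499041
P(M+4) = 0.5219^2 = 0.272380
The M+2 peak is largest (0.499041); scaling to 100 gives 45.80 : 100.00 : 54.58.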